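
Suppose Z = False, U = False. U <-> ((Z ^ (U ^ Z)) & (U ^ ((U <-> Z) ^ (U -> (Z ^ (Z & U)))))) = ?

True

Substituting Z=False, U=False:
U ^ Z = False ^ False = False
Z ^ (U ^ Z) = False ^ False = False
U <-> Z = False <-> False = True
Z & U = False & False = False
Z ^ (Z & U) = False ^ False = False
U -> (Z ^ (Z & U)) = False -> False = True
(U <-> Z) ^ (U -> (Z ^ (Z & U))) = True ^ True = False
U ^ ((U <-> Z) ^ (U -> (Z ^ (Z & U)))) = False ^ False = False
(Z ^ (U ^ Z)) & (U ^ ((U <-> Z) ^ (U -> (Z ^ (Z & U))))) = False & False = False
U <-> ((Z ^ (U ^ Z)) & (U ^ ((U <-> Z) ^ (U -> (Z ^ (Z & U)))))) = False <-> False = True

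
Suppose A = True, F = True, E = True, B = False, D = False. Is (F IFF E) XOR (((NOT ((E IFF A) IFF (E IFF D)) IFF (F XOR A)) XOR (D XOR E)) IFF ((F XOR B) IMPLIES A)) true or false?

F IFF E = True IFF True = True
E IFF A = True IFF True = True
E IFF D = True IFF False = False
(E IFF A) IFF (E IFF D) = True IFF False = False
NOT ((E IFF A) IFF (E IFF D)) = NOT False = True
F XOR A = True XOR True = False
NOT ((E IFF A) IFF (E IFF D)) IFF (F XOR A) = True IFF False = False
D XOR E = False XOR True = True
(NOT ((E IFF A) IFF (E IFF D)) IFF (F XOR A)) XOR (D XOR E) = False XOR True = True
F XOR B = True XOR False = True
(F XOR B) IMPLIES A = True IMPLIES True = True
((NOT ((E IFF A) IFF (E IFF D)) IFF (F XOR A)) XOR (D XOR E)) IFF ((F XOR B) IMPLIES A) = True IFF True = True
(F IFF E) XOR (((NOT ((E IFF A) IFF (E IFF D)) IFF (F XOR A)) XOR (D XOR E)) IFF ((F XOR B) IMPLIES A)) = True XOR True = False

False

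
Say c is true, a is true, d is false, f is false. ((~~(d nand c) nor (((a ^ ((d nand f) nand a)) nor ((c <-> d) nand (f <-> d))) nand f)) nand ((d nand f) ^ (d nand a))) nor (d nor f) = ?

d nand c = False nand True = True
~(d nand c) = ~True = False
~~(d nand c) = ~False = True
d nand f = False nand False = True
(d nand f) nand a = True nand True = False
a ^ ((d nand f) nand a) = True ^ False = True
c <-> d = True <-> False = False
f <-> d = False <-> False = True
(c <-> d) nand (f <-> d) = False nand True = True
(a ^ ((d nand f) nand a)) nor ((c <-> d) nand (f <-> d)) = True nor True = False
((a ^ ((d nand f) nand a)) nor ((c <-> d) nand (f <-> d))) nand f = False nand False = True
~~(d nand c) nor (((a ^ ((d nand f) nand a)) nor ((c <-> d) nand (f <-> d))) nand f) = True nor True = False
d nand f = False nand False = True
d nand a = False nand True = True
(d nand f) ^ (d nand a) = True ^ True = False
(~~(d nand c) nor (((a ^ ((d nand f) nand a)) nor ((c <-> d) nand (f <-> d))) nand f)) nand ((d nand f) ^ (d nand a)) = False nand False = True
d nor f = False nor False = True
((~~(d nand c) nor (((a ^ ((d nand f) nand a)) nor ((c <-> d) nand (f <-> d))) nand f)) nand ((d nand f) ^ (d nand a))) nor (d nor f) = True nor True = False

False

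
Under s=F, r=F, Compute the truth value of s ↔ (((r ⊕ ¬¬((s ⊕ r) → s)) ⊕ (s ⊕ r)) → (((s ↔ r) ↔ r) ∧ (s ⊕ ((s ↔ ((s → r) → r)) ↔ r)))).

T

s ⊕ r = F ⊕ F = F
(s ⊕ r) → s = F → F = T
¬((s ⊕ r) → s) = ¬T = F
¬¬((s ⊕ r) → s) = ¬F = T
r ⊕ ¬¬((s ⊕ r) → s) = F ⊕ T = T
s ⊕ r = F ⊕ F = F
(r ⊕ ¬¬((s ⊕ r) → s)) ⊕ (s ⊕ r) = T ⊕ F = T
s ↔ r = F ↔ F = T
(s ↔ r) ↔ r = T ↔ F = F
s → r = F → F = T
(s → r) → r = T → F = F
s ↔ ((s → r) → r) = F ↔ F = T
(s ↔ ((s → r) → r)) ↔ r = T ↔ F = F
s ⊕ ((s ↔ ((s → r) → r)) ↔ r) = F ⊕ F = F
((s ↔ r) ↔ r) ∧ (s ⊕ ((s ↔ ((s → r) → r)) ↔ r)) = F ∧ F = F
((r ⊕ ¬¬((s ⊕ r) → s)) ⊕ (s ⊕ r)) → (((s ↔ r) ↔ r) ∧ (s ⊕ ((s ↔ ((s → r) → r)) ↔ r))) = T → F = F
s ↔ (((r ⊕ ¬¬((s ⊕ r) → s)) ⊕ (s ⊕ r)) → (((s ↔ r) ↔ r) ∧ (s ⊕ ((s ↔ ((s → r) → r)) ↔ r)))) = F ↔ F = T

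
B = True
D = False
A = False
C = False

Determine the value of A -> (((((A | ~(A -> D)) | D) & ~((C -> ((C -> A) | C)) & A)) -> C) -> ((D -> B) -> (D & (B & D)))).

True

A -> D = False -> False = True
~(A -> D) = ~True = False
A | ~(A -> D) = False | False = False
(A | ~(A -> D)) | D = False | False = False
C -> A = False -> False = True
(C -> A) | C = True | False = True
C -> ((C -> A) | C) = False -> True = True
(C -> ((C -> A) | C)) & A = True & False = False
~((C -> ((C -> A) | C)) & A) = ~False = True
((A | ~(A -> D)) | D) & ~((C -> ((C -> A) | C)) & A) = False & True = False
(((A | ~(A -> D)) | D) & ~((C -> ((C -> A) | C)) & A)) -> C = False -> False = True
D -> B = False -> True = True
B & D = True & False = False
D & (B & D) = False & False = False
(D -> B) -> (D & (B & D)) = True -> False = False
((((A | ~(A -> D)) | D) & ~((C -> ((C -> A) | C)) & A)) -> C) -> ((D -> B) -> (D & (B & D))) = True -> False = False
A -> (((((A | ~(A -> D)) | D) & ~((C -> ((C -> A) | C)) & A)) -> C) -> ((D -> B) -> (D & (B & D)))) = False -> False = True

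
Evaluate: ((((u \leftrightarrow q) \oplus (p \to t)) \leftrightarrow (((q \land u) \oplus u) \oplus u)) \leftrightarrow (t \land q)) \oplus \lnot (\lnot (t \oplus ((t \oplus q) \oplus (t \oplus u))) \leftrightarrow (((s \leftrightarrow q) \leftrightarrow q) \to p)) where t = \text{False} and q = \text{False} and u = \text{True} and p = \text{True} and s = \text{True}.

\text{True}

u \leftrightarrow q = \text{True} \leftrightarrow \text{False} = \text{False}
p \to t = \text{True} \to \text{False} = \text{False}
(u \leftrightarrow q) \oplus (p \to t) = \text{False} \oplus \text{False} = \text{False}
q \land u = \text{False} \land \text{True} = \text{False}
(q \land u) \oplus u = \text{False} \oplus \text{True} = \text{True}
((q \land u) \oplus u) \oplus u = \text{True} \oplus \text{True} = \text{False}
((u \leftrightarrow q) \oplus (p \to t)) \leftrightarrow (((q \land u) \oplus u) \oplus u) = \text{False} \leftrightarrow \text{False} = \text{True}
t \land q = \text{False} \land \text{False} = \text{False}
(((u \leftrightarrow q) \oplus (p \to t)) \leftrightarrow (((q \land u) \oplus u) \oplus u)) \leftrightarrow (t \land q) = \text{True} \leftrightarrow \text{False} = \text{False}
t \oplus q = \text{False} \oplus \text{False} = \text{False}
t \oplus u = \text{False} \oplus \text{True} = \text{True}
(t \oplus q) \oplus (t \oplus u) = \text{False} \oplus \text{True} = \text{True}
t \oplus ((t \oplus q) \oplus (t \oplus u)) = \text{False} \oplus \text{True} = \text{True}
\lnot (t \oplus ((t \oplus q) \oplus (t \oplus u))) = \lnot \text{True} = \text{False}
s \leftrightarrow q = \text{True} \leftrightarrow \text{False} = \text{False}
(s \leftrightarrow q) \leftrightarrow q = \text{False} \leftrightarrow \text{False} = \text{True}
((s \leftrightarrow q) \leftrightarrow q) \to p = \text{True} \to \text{True} = \text{True}
\lnot (t \oplus ((t \oplus q) \oplus (t \oplus u))) \leftrightarrow (((s \leftrightarrow q) \leftrightarrow q) \to p) = \text{False} \leftrightarrow \text{True} = \text{False}
\lnot (\lnot (t \oplus ((t \oplus q) \oplus (t \oplus u))) \leftrightarrow (((s \leftrightarrow q) \leftrightarrow q) \to p)) = \lnot \text{False} = \text{True}
((((u \leftrightarrow q) \oplus (p \to t)) \leftrightarrow (((q \land u) \oplus u) \oplus u)) \leftrightarrow (t \land q)) \oplus \lnot (\lnot (t \oplus ((t \oplus q) \oplus (t \oplus u))) \leftrightarrow (((s \leftrightarrow q) \leftrightarrow q) \to p)) = \text{False} \oplus \text{True} = \text{True}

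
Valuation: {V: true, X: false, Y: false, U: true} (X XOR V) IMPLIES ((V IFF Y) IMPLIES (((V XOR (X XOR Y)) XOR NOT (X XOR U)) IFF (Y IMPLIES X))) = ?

X XOR V = false XOR true = true
V IFF Y = true IFF false = false
X XOR Y = false XOR false = false
V XOR (X XOR Y) = true XOR false = true
X XOR U = false XOR true = true
NOT (X XOR U) = NOT true = false
(V XOR (X XOR Y)) XOR NOT (X XOR U) = true XOR false = true
Y IMPLIES X = false IMPLIES false = true
((V XOR (X XOR Y)) XOR NOT (X XOR U)) IFF (Y IMPLIES X) = true IFF true = true
(V IFF Y) IMPLIES (((V XOR (X XOR Y)) XOR NOT (X XOR U)) IFF (Y IMPLIES X)) = false IMPLIES true = true
(X XOR V) IMPLIES ((V IFF Y) IMPLIES (((V XOR (X XOR Y)) XOR NOT (X XOR U)) IFF (Y IMPLIES X))) = true IMPLIES true = true

true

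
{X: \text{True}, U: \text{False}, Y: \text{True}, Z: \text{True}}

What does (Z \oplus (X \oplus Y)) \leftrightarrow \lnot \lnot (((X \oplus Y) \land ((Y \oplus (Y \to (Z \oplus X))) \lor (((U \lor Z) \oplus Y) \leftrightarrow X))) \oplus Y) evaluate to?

Substituting X=\text{True}, U=\text{False}, Y=\text{True}, Z=\text{True}:
X \oplus Y = \text{True} \oplus \text{True} = \text{False}
Z \oplus (X \oplus Y) = \text{True} \oplus \text{False} = \text{True}
X \oplus Y = \text{True} \oplus \text{True} = \text{False}
Z \oplus X = \text{True} \oplus \text{True} = \text{False}
Y \to (Z \oplus X) = \text{True} \to \text{False} = \text{False}
Y \oplus (Y \to (Z \oplus X)) = \text{True} \oplus \text{False} = \text{True}
U \lor Z = \text{False} \lor \text{True} = \text{True}
(U \lor Z) \oplus Y = \text{True} \oplus \text{True} = \text{False}
((U \lor Z) \oplus Y) \leftrightarrow X = \text{False} \leftrightarrow \text{True} = \text{False}
(Y \oplus (Y \to (Z \oplus X))) \lor (((U \lor Z) \oplus Y) \leftrightarrow X) = \text{True} \lor \text{False} = \text{True}
(X \oplus Y) \land ((Y \oplus (Y \to (Z \oplus X))) \lor (((U \lor Z) \oplus Y) \leftrightarrow X)) = \text{False} \land \text{True} = \text{False}
((X \oplus Y) \land ((Y \oplus (Y \to (Z \oplus X))) \lor (((U \lor Z) \oplus Y) \leftrightarrow X))) \oplus Y = \text{False} \oplus \text{True} = \text{True}
\lnot (((X \oplus Y) \land ((Y \oplus (Y \to (Z \oplus X))) \lor (((U \lor Z) \oplus Y) \leftrightarrow X))) \oplus Y) = \lnot \text{True} = \text{False}
\lnot \lnot (((X \oplus Y) \land ((Y \oplus (Y \to (Z \oplus X))) \lor (((U \lor Z) \oplus Y) \leftrightarrow X))) \oplus Y) = \lnot \text{False} = \text{True}
(Z \oplus (X \oplus Y)) \leftrightarrow \lnot \lnot (((X \oplus Y) \land ((Y \oplus (Y \to (Z \oplus X))) \lor (((U \lor Z) \oplus Y) \leftrightarrow X))) \oplus Y) = \text{True} \leftrightarrow \text{True} = \text{True}

\text{True}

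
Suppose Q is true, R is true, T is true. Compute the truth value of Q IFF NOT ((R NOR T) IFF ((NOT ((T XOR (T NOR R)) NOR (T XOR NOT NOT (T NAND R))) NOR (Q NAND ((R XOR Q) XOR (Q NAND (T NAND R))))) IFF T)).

Substituting Q=True, R=True, T=True:
R NOR T = True NOR True = False
T NOR R = True NOR True = False
T XOR (T NOR R) = True XOR False = True
T NAND R = True NAND True = False
NOT (T NAND R) = NOT False = True
NOT NOT (T NAND R) = NOT True = False
T XOR NOT NOT (T NAND R) = True XOR False = True
(T XOR (T NOR R)) NOR (T XOR NOT NOT (T NAND R)) = True NOR True = False
NOT ((T XOR (T NOR R)) NOR (T XOR NOT NOT (T NAND R))) = NOT False = True
R XOR Q = True XOR True = False
T NAND R = True NAND True = False
Q NAND (T NAND R) = True NAND False = True
(R XOR Q) XOR (Q NAND (T NAND R)) = False XOR True = True
Q NAND ((R XOR Q) XOR (Q NAND (T NAND R))) = True NAND True = False
NOT ((T XOR (T NOR R)) NOR (T XOR NOT NOT (T NAND R))) NOR (Q NAND ((R XOR Q) XOR (Q NAND (T NAND R)))) = True NOR False = False
(NOT ((T XOR (T NOR R)) NOR (T XOR NOT NOT (T NAND R))) NOR (Q NAND ((R XOR Q) XOR (Q NAND (T NAND R))))) IFF T = False IFF True = False
(R NOR T) IFF ((NOT ((T XOR (T NOR R)) NOR (T XOR NOT NOT (T NAND R))) NOR (Q NAND ((R XOR Q) XOR (Q NAND (T NAND R))))) IFF T) = False IFF False = True
NOT ((R NOR T) IFF ((NOT ((T XOR (T NOR R)) NOR (T XOR NOT NOT (T NAND R))) NOR (Q NAND ((R XOR Q) XOR (Q NAND (T NAND R))))) IFF T)) = NOT True = False
Q IFF NOT ((R NOR T) IFF ((NOT ((T XOR (T NOR R)) NOR (T XOR NOT NOT (T NAND R))) NOR (Q NAND ((R XOR Q) XOR (Q NAND (T NAND R))))) IFF T)) = True IFF False = False

False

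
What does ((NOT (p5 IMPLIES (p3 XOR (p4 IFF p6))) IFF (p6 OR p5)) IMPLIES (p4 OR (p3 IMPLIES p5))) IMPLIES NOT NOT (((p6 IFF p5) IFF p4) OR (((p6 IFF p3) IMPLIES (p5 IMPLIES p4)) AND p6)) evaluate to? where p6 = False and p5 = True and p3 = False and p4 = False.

True

p4 IFF p6 = False IFF False = True
p3 XOR (p4 IFF p6) = False XOR True = True
p5 IMPLIES (p3 XOR (p4 IFF p6)) = True IMPLIES True = True
NOT (p5 IMPLIES (p3 XOR (p4 IFF p6))) = NOT True = False
p6 OR p5 = False OR True = True
NOT (p5 IMPLIES (p3 XOR (p4 IFF p6))) IFF (p6 OR p5) = False IFF True = False
p3 IMPLIES p5 = False IMPLIES True = True
p4 OR (p3 IMPLIES p5) = False OR True = True
(NOT (p5 IMPLIES (p3 XOR (p4 IFF p6))) IFF (p6 OR p5)) IMPLIES (p4 OR (p3 IMPLIES p5)) = False IMPLIES True = True
p6 IFF p5 = False IFF True = False
(p6 IFF p5) IFF p4 = False IFF False = True
p6 IFF p3 = False IFF False = True
p5 IMPLIES p4 = True IMPLIES False = False
(p6 IFF p3) IMPLIES (p5 IMPLIES p4) = True IMPLIES False = False
((p6 IFF p3) IMPLIES (p5 IMPLIES p4)) AND p6 = False AND False = False
((p6 IFF p5) IFF p4) OR (((p6 IFF p3) IMPLIES (p5 IMPLIES p4)) AND p6) = True OR False = True
NOT (((p6 IFF p5) IFF p4) OR (((p6 IFF p3) IMPLIES (p5 IMPLIES p4)) AND p6)) = NOT True = False
NOT NOT (((p6 IFF p5) IFF p4) OR (((p6 IFF p3) IMPLIES (p5 IMPLIES p4)) AND p6)) = NOT False = True
((NOT (p5 IMPLIES (p3 XOR (p4 IFF p6))) IFF (p6 OR p5)) IMPLIES (p4 OR (p3 IMPLIES p5))) IMPLIES NOT NOT (((p6 IFF p5) IFF p4) OR (((p6 IFF p3) IMPLIES (p5 IMPLIES p4)) AND p6)) = True IMPLIES True = True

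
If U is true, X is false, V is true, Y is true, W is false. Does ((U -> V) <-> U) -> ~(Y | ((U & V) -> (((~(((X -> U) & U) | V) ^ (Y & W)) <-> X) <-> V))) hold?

False

U -> V = True -> True = True
(U -> V) <-> U = True <-> True = True
U & V = True & True = True
X -> U = False -> True = True
(X -> U) & U = True & True = True
((X -> U) & U) | V = True | True = True
~(((X -> U) & U) | V) = ~True = False
Y & W = True & False = False
~(((X -> U) & U) | V) ^ (Y & W) = False ^ False = False
(~(((X -> U) & U) | V) ^ (Y & W)) <-> X = False <-> False = True
((~(((X -> U) & U) | V) ^ (Y & W)) <-> X) <-> V = True <-> True = True
(U & V) -> (((~(((X -> U) & U) | V) ^ (Y & W)) <-> X) <-> V) = True -> True = True
Y | ((U & V) -> (((~(((X -> U) & U) | V) ^ (Y & W)) <-> X) <-> V)) = True | True = True
~(Y | ((U & V) -> (((~(((X -> U) & U) | V) ^ (Y & W)) <-> X) <-> V))) = ~True = False
((U -> V) <-> U) -> ~(Y | ((U & V) -> (((~(((X -> U) & U) | V) ^ (Y & W)) <-> X) <-> V))) = True -> False = False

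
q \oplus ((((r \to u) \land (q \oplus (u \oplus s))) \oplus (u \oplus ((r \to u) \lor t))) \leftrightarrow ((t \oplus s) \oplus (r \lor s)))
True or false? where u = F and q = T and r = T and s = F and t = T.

T

r \to u = T \to F = F
u \oplus s = F \oplus F = F
q \oplus (u \oplus s) = T \oplus F = T
(r \to u) \land (q \oplus (u \oplus s)) = F \land T = F
r \to u = T \to F = F
(r \to u) \lor t = F \lor T = T
u \oplus ((r \to u) \lor t) = F \oplus T = T
((r \to u) \land (q \oplus (u \oplus s))) \oplus (u \oplus ((r \to u) \lor t)) = F \oplus T = T
t \oplus s = T \oplus F = T
r \lor s = T \lor F = T
(t \oplus s) \oplus (r \lor s) = T \oplus T = F
(((r \to u) \land (q \oplus (u \oplus s))) \oplus (u \oplus ((r \to u) \lor t))) \leftrightarrow ((t \oplus s) \oplus (r \lor s)) = T \leftrightarrow F = F
q \oplus ((((r \to u) \land (q \oplus (u \oplus s))) \oplus (u \oplus ((r \to u) \lor t))) \leftrightarrow ((t \oplus s) \oplus (r \lor s))) = T \oplus F = T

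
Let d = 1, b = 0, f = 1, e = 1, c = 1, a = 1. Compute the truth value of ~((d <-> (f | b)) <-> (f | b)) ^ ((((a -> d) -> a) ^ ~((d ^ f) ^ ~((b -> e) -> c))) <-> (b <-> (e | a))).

1

f | b = 1 | 0 = 1
d <-> (f | b) = 1 <-> 1 = 1
f | b = 1 | 0 = 1
(d <-> (f | b)) <-> (f | b) = 1 <-> 1 = 1
~((d <-> (f | b)) <-> (f | b)) = ~1 = 0
a -> d = 1 -> 1 = 1
(a -> d) -> a = 1 -> 1 = 1
d ^ f = 1 ^ 1 = 0
b -> e = 0 -> 1 = 1
(b -> e) -> c = 1 -> 1 = 1
~((b -> e) -> c) = ~1 = 0
(d ^ f) ^ ~((b -> e) -> c) = 0 ^ 0 = 0
~((d ^ f) ^ ~((b -> e) -> c)) = ~0 = 1
((a -> d) -> a) ^ ~((d ^ f) ^ ~((b -> e) -> c)) = 1 ^ 1 = 0
e | a = 1 | 1 = 1
b <-> (e | a) = 0 <-> 1 = 0
(((a -> d) -> a) ^ ~((d ^ f) ^ ~((b -> e) -> c))) <-> (b <-> (e | a)) = 0 <-> 0 = 1
~((d <-> (f | b)) <-> (f | b)) ^ ((((a -> d) -> a) ^ ~((d ^ f) ^ ~((b -> e) -> c))) <-> (b <-> (e | a))) = 0 ^ 1 = 1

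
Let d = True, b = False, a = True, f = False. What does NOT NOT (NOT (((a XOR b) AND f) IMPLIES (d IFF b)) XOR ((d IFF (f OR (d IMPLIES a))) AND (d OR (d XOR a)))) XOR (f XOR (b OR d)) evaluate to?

a XOR b = True XOR False = True
(a XOR b) AND f = True AND False = False
d IFF b = True IFF False = False
((a XOR b) AND f) IMPLIES (d IFF b) = False IMPLIES False = True
NOT (((a XOR b) AND f) IMPLIES (d IFF b)) = NOT True = False
d IMPLIES a = True IMPLIES True = True
f OR (d IMPLIES a) = False OR True = True
d IFF (f OR (d IMPLIES a)) = True IFF True = True
d XOR a = True XOR True = False
d OR (d XOR a) = True OR False = True
(d IFF (f OR (d IMPLIES a))) AND (d OR (d XOR a)) = True AND True = True
NOT (((a XOR b) AND f) IMPLIES (d IFF b)) XOR ((d IFF (f OR (d IMPLIES a))) AND (d OR (d XOR a))) = False XOR True = True
NOT (NOT (((a XOR b) AND f) IMPLIES (d IFF b)) XOR ((d IFF (f OR (d IMPLIES a))) AND (d OR (d XOR a)))) = NOT True = False
NOT NOT (NOT (((a XOR b) AND f) IMPLIES (d IFF b)) XOR ((d IFF (f OR (d IMPLIES a))) AND (d OR (d XOR a)))) = NOT False = True
b OR d = False OR True = True
f XOR (b OR d) = False XOR True = True
NOT NOT (NOT (((a XOR b) AND f) IMPLIES (d IFF b)) XOR ((d IFF (f OR (d IMPLIES a))) AND (d OR (d XOR a)))) XOR (f XOR (b OR d)) = True XOR True = False

False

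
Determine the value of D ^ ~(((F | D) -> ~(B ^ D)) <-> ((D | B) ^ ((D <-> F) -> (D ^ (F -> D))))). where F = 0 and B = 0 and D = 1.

1

Substituting F=0, B=0, D=1:
F | D = 0 | 1 = 1
B ^ D = 0 ^ 1 = 1
~(B ^ D) = ~1 = 0
(F | D) -> ~(B ^ D) = 1 -> 0 = 0
D | B = 1 | 0 = 1
D <-> F = 1 <-> 0 = 0
F -> D = 0 -> 1 = 1
D ^ (F -> D) = 1 ^ 1 = 0
(D <-> F) -> (D ^ (F -> D)) = 0 -> 0 = 1
(D | B) ^ ((D <-> F) -> (D ^ (F -> D))) = 1 ^ 1 = 0
((F | D) -> ~(B ^ D)) <-> ((D | B) ^ ((D <-> F) -> (D ^ (F -> D)))) = 0 <-> 0 = 1
~(((F | D) -> ~(B ^ D)) <-> ((D | B) ^ ((D <-> F) -> (D ^ (F -> D))))) = ~1 = 0
D ^ ~(((F | D) -> ~(B ^ D)) <-> ((D | B) ^ ((D <-> F) -> (D ^ (F -> D))))) = 1 ^ 0 = 1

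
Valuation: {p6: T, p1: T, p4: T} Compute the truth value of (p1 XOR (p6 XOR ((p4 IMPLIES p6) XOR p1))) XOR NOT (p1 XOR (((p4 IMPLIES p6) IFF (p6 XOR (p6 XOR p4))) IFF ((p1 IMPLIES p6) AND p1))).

p4 IMPLIES p6 = T IMPLIES T = T
(p4 IMPLIES p6) XOR p1 = T XOR T = F
p6 XOR ((p4 IMPLIES p6) XOR p1) = T XOR F = T
p1 XOR (p6 XOR ((p4 IMPLIES p6) XOR p1)) = T XOR T = F
p4 IMPLIES p6 = T IMPLIES T = T
p6 XOR p4 = T XOR T = F
p6 XOR (p6 XOR p4) = T XOR F = T
(p4 IMPLIES p6) IFF (p6 XOR (p6 XOR p4)) = T IFF T = T
p1 IMPLIES p6 = T IMPLIES T = T
(p1 IMPLIES p6) AND p1 = T AND T = T
((p4 IMPLIES p6) IFF (p6 XOR (p6 XOR p4))) IFF ((p1 IMPLIES p6) AND p1) = T IFF T = T
p1 XOR (((p4 IMPLIES p6) IFF (p6 XOR (p6 XOR p4))) IFF ((p1 IMPLIES p6) AND p1)) = T XOR T = F
NOT (p1 XOR (((p4 IMPLIES p6) IFF (p6 XOR (p6 XOR p4))) IFF ((p1 IMPLIES p6) AND p1))) = NOT F = T
(p1 XOR (p6 XOR ((p4 IMPLIES p6) XOR p1))) XOR NOT (p1 XOR (((p4 IMPLIES p6) IFF (p6 XOR (p6 XOR p4))) IFF ((p1 IMPLIES p6) AND p1))) = F XOR T = T

T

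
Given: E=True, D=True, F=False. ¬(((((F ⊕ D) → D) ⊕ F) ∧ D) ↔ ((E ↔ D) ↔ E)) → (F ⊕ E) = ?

True

F ⊕ D = False ⊕ True = True
(F ⊕ D) → D = True → True = True
((F ⊕ D) → D) ⊕ F = True ⊕ False = True
(((F ⊕ D) → D) ⊕ F) ∧ D = True ∧ True = True
E ↔ D = True ↔ True = True
(E ↔ D) ↔ E = True ↔ True = True
((((F ⊕ D) → D) ⊕ F) ∧ D) ↔ ((E ↔ D) ↔ E) = True ↔ True = True
¬(((((F ⊕ D) → D) ⊕ F) ∧ D) ↔ ((E ↔ D) ↔ E)) = ¬True = False
F ⊕ E = False ⊕ True = True
¬(((((F ⊕ D) → D) ⊕ F) ∧ D) ↔ ((E ↔ D) ↔ E)) → (F ⊕ E) = False → True = True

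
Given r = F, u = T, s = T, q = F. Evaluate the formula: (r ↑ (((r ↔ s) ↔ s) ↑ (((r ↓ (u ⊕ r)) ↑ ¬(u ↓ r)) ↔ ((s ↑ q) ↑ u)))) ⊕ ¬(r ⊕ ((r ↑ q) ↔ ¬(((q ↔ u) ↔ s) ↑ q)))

F

r ↔ s = F ↔ T = F
(r ↔ s) ↔ s = F ↔ T = F
u ⊕ r = T ⊕ F = T
r ↓ (u ⊕ r) = F ↓ T = F
u ↓ r = T ↓ F = F
¬(u ↓ r) = ¬F = T
(r ↓ (u ⊕ r)) ↑ ¬(u ↓ r) = F ↑ T = T
s ↑ q = T ↑ F = T
(s ↑ q) ↑ u = T ↑ T = F
((r ↓ (u ⊕ r)) ↑ ¬(u ↓ r)) ↔ ((s ↑ q) ↑ u) = T ↔ F = F
((r ↔ s) ↔ s) ↑ (((r ↓ (u ⊕ r)) ↑ ¬(u ↓ r)) ↔ ((s ↑ q) ↑ u)) = F ↑ F = T
r ↑ (((r ↔ s) ↔ s) ↑ (((r ↓ (u ⊕ r)) ↑ ¬(u ↓ r)) ↔ ((s ↑ q) ↑ u))) = F ↑ T = T
r ↑ q = F ↑ F = T
q ↔ u = F ↔ T = F
(q ↔ u) ↔ s = F ↔ T = F
((q ↔ u) ↔ s) ↑ q = F ↑ F = T
¬(((q ↔ u) ↔ s) ↑ q) = ¬T = F
(r ↑ q) ↔ ¬(((q ↔ u) ↔ s) ↑ q) = T ↔ F = F
r ⊕ ((r ↑ q) ↔ ¬(((q ↔ u) ↔ s) ↑ q)) = F ⊕ F = F
¬(r ⊕ ((r ↑ q) ↔ ¬(((q ↔ u) ↔ s) ↑ q))) = ¬F = T
(r ↑ (((r ↔ s) ↔ s) ↑ (((r ↓ (u ⊕ r)) ↑ ¬(u ↓ r)) ↔ ((s ↑ q) ↑ u)))) ⊕ ¬(r ⊕ ((r ↑ q) ↔ ¬(((q ↔ u) ↔ s) ↑ q))) = T ⊕ T = F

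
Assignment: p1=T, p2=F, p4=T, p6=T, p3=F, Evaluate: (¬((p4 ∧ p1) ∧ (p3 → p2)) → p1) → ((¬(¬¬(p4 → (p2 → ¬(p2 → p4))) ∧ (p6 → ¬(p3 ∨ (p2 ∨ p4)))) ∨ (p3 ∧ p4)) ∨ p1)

T

Substituting p1=T, p2=F, p4=T, p6=T, p3=F:
p4 ∧ p1 = T ∧ T = T
p3 → p2 = F → F = T
(p4 ∧ p1) ∧ (p3 → p2) = T ∧ T = T
¬((p4 ∧ p1) ∧ (p3 → p2)) = ¬T = F
¬((p4 ∧ p1) ∧ (p3 → p2)) → p1 = F → T = T
p2 → p4 = F → T = T
¬(p2 → p4) = ¬T = F
p2 → ¬(p2 → p4) = F → F = T
p4 → (p2 → ¬(p2 → p4)) = T → T = T
¬(p4 → (p2 → ¬(p2 → p4))) = ¬T = F
¬¬(p4 → (p2 → ¬(p2 → p4))) = ¬F = T
p2 ∨ p4 = F ∨ T = T
p3 ∨ (p2 ∨ p4) = F ∨ T = T
¬(p3 ∨ (p2 ∨ p4)) = ¬T = F
p6 → ¬(p3 ∨ (p2 ∨ p4)) = T → F = F
¬¬(p4 → (p2 → ¬(p2 → p4))) ∧ (p6 → ¬(p3 ∨ (p2 ∨ p4))) = T ∧ F = F
¬(¬¬(p4 → (p2 → ¬(p2 → p4))) ∧ (p6 → ¬(p3 ∨ (p2 ∨ p4)))) = ¬F = T
p3 ∧ p4 = F ∧ T = F
¬(¬¬(p4 → (p2 → ¬(p2 → p4))) ∧ (p6 → ¬(p3 ∨ (p2 ∨ p4)))) ∨ (p3 ∧ p4) = T ∨ F = T
(¬(¬¬(p4 → (p2 → ¬(p2 → p4))) ∧ (p6 → ¬(p3 ∨ (p2 ∨ p4)))) ∨ (p3 ∧ p4)) ∨ p1 = T ∨ T = T
(¬((p4 ∧ p1) ∧ (p3 → p2)) → p1) → ((¬(¬¬(p4 → (p2 → ¬(p2 → p4))) ∧ (p6 → ¬(p3 ∨ (p2 ∨ p4)))) ∨ (p3 ∧ p4)) ∨ p1) = T → T = T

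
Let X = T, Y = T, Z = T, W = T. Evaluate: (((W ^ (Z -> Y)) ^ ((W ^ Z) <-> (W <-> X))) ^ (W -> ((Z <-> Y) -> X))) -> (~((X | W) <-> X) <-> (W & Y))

Z -> Y = T -> T = T
W ^ (Z -> Y) = T ^ T = F
W ^ Z = T ^ T = F
W <-> X = T <-> T = T
(W ^ Z) <-> (W <-> X) = F <-> T = F
(W ^ (Z -> Y)) ^ ((W ^ Z) <-> (W <-> X)) = F ^ F = F
Z <-> Y = T <-> T = T
(Z <-> Y) -> X = T -> T = T
W -> ((Z <-> Y) -> X) = T -> T = T
((W ^ (Z -> Y)) ^ ((W ^ Z) <-> (W <-> X))) ^ (W -> ((Z <-> Y) -> X)) = F ^ T = T
X | W = T | T = T
(X | W) <-> X = T <-> T = T
~((X | W) <-> X) = ~T = F
W & Y = T & T = T
~((X | W) <-> X) <-> (W & Y) = F <-> T = F
(((W ^ (Z -> Y)) ^ ((W ^ Z) <-> (W <-> X))) ^ (W -> ((Z <-> Y) -> X))) -> (~((X | W) <-> X) <-> (W & Y)) = T -> F = F

F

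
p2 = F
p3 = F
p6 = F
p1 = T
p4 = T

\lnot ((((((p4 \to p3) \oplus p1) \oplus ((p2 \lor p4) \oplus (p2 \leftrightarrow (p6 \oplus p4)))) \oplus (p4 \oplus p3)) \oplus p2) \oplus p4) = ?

Substituting p2=F, p3=F, p6=F, p1=T, p4=T:
p4 \to p3 = T \to F = F
(p4 \to p3) \oplus p1 = F \oplus T = T
p2 \lor p4 = F \lor T = T
p6 \oplus p4 = F \oplus T = T
p2 \leftrightarrow (p6 \oplus p4) = F \leftrightarrow T = F
(p2 \lor p4) \oplus (p2 \leftrightarrow (p6 \oplus p4)) = T \oplus F = T
((p4 \to p3) \oplus p1) \oplus ((p2 \lor p4) \oplus (p2 \leftrightarrow (p6 \oplus p4))) = T \oplus T = F
p4 \oplus p3 = T \oplus F = T
(((p4 \to p3) \oplus p1) \oplus ((p2 \lor p4) \oplus (p2 \leftrightarrow (p6 \oplus p4)))) \oplus (p4 \oplus p3) = F \oplus T = T
((((p4 \to p3) \oplus p1) \oplus ((p2 \lor p4) \oplus (p2 \leftrightarrow (p6 \oplus p4)))) \oplus (p4 \oplus p3)) \oplus p2 = T \oplus F = T
(((((p4 \to p3) \oplus p1) \oplus ((p2 \lor p4) \oplus (p2 \leftrightarrow (p6 \oplus p4)))) \oplus (p4 \oplus p3)) \oplus p2) \oplus p4 = T \oplus T = F
\lnot ((((((p4 \to p3) \oplus p1) \oplus ((p2 \lor p4) \oplus (p2 \leftrightarrow (p6 \oplus p4)))) \oplus (p4 \oplus p3)) \oplus p2) \oplus p4) = \lnot F = T

T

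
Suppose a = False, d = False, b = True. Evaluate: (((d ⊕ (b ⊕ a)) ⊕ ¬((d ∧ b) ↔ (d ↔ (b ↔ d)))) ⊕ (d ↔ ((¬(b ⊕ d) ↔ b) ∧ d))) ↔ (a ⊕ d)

Substituting a=False, d=False, b=True:
b ⊕ a = True ⊕ False = True
d ⊕ (b ⊕ a) = False ⊕ True = True
d ∧ b = False ∧ True = False
b ↔ d = True ↔ False = False
d ↔ (b ↔ d) = False ↔ False = True
(d ∧ b) ↔ (d ↔ (b ↔ d)) = False ↔ True = False
¬((d ∧ b) ↔ (d ↔ (b ↔ d))) = ¬False = True
(d ⊕ (b ⊕ a)) ⊕ ¬((d ∧ b) ↔ (d ↔ (b ↔ d))) = True ⊕ True = False
b ⊕ d = True ⊕ False = True
¬(b ⊕ d) = ¬True = False
¬(b ⊕ d) ↔ b = False ↔ True = False
(¬(b ⊕ d) ↔ b) ∧ d = False ∧ False = False
d ↔ ((¬(b ⊕ d) ↔ b) ∧ d) = False ↔ False = True
((d ⊕ (b ⊕ a)) ⊕ ¬((d ∧ b) ↔ (d ↔ (b ↔ d)))) ⊕ (d ↔ ((¬(b ⊕ d) ↔ b) ∧ d)) = False ⊕ True = True
a ⊕ d = False ⊕ False = False
(((d ⊕ (b ⊕ a)) ⊕ ¬((d ∧ b) ↔ (d ↔ (b ↔ d)))) ⊕ (d ↔ ((¬(b ⊕ d) ↔ b) ∧ d))) ↔ (a ⊕ d) = True ↔ False = False

False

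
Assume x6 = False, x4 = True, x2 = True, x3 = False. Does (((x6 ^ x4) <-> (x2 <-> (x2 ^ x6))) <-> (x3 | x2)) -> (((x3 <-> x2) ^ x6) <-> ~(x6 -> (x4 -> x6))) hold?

Substituting x6=False, x4=True, x2=True, x3=False:
x6 ^ x4 = False ^ True = True
x2 ^ x6 = True ^ False = True
x2 <-> (x2 ^ x6) = True <-> True = True
(x6 ^ x4) <-> (x2 <-> (x2 ^ x6)) = True <-> True = True
x3 | x2 = False | True = True
((x6 ^ x4) <-> (x2 <-> (x2 ^ x6))) <-> (x3 | x2) = True <-> True = True
x3 <-> x2 = False <-> True = False
(x3 <-> x2) ^ x6 = False ^ False = False
x4 -> x6 = True -> False = False
x6 -> (x4 -> x6) = False -> False = True
~(x6 -> (x4 -> x6)) = ~True = False
((x3 <-> x2) ^ x6) <-> ~(x6 -> (x4 -> x6)) = False <-> False = True
(((x6 ^ x4) <-> (x2 <-> (x2 ^ x6))) <-> (x3 | x2)) -> (((x3 <-> x2) ^ x6) <-> ~(x6 -> (x4 -> x6))) = True -> True = True

True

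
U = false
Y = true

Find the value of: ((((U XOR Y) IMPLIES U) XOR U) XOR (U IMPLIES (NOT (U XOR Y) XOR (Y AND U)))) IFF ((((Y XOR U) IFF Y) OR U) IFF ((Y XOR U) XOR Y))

false

U XOR Y = false XOR true = true
(U XOR Y) IMPLIES U = true IMPLIES false = false
((U XOR Y) IMPLIES U) XOR U = false XOR false = false
U XOR Y = false XOR true = true
NOT (U XOR Y) = NOT true = false
Y AND U = true AND false = false
NOT (U XOR Y) XOR (Y AND U) = false XOR false = false
U IMPLIES (NOT (U XOR Y) XOR (Y AND U)) = false IMPLIES false = true
(((U XOR Y) IMPLIES U) XOR U) XOR (U IMPLIES (NOT (U XOR Y) XOR (Y AND U))) = false XOR true = true
Y XOR U = true XOR false = true
(Y XOR U) IFF Y = true IFF true = true
((Y XOR U) IFF Y) OR U = true OR false = true
Y XOR U = true XOR false = true
(Y XOR U) XOR Y = true XOR true = false
(((Y XOR U) IFF Y) OR U) IFF ((Y XOR U) XOR Y) = true IFF false = false
((((U XOR Y) IMPLIES U) XOR U) XOR (U IMPLIES (NOT (U XOR Y) XOR (Y AND U)))) IFF ((((Y XOR U) IFF Y) OR U) IFF ((Y XOR U) XOR Y)) = true IFF false = false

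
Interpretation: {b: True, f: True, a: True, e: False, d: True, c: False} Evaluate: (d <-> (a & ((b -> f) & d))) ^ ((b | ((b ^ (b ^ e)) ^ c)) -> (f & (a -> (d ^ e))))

Substituting b=True, f=True, a=True, e=False, d=True, c=False:
b -> f = True -> True = True
(b -> f) & d = True & True = True
a & ((b -> f) & d) = True & True = True
d <-> (a & ((b -> f) & d)) = True <-> True = True
b ^ e = True ^ False = True
b ^ (b ^ e) = True ^ True = False
(b ^ (b ^ e)) ^ c = False ^ False = False
b | ((b ^ (b ^ e)) ^ c) = True | False = True
d ^ e = True ^ False = True
a -> (d ^ e) = True -> True = True
f & (a -> (d ^ e)) = True & True = True
(b | ((b ^ (b ^ e)) ^ c)) -> (f & (a -> (d ^ e))) = True -> True = True
(d <-> (a & ((b -> f) & d))) ^ ((b | ((b ^ (b ^ e)) ^ c)) -> (f & (a -> (d ^ e)))) = True ^ True = False

False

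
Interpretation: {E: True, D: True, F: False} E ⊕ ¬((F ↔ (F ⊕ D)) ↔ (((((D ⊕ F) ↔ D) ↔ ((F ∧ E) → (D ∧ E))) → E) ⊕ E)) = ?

True

F ⊕ D = False ⊕ True = True
F ↔ (F ⊕ D) = False ↔ True = False
D ⊕ F = True ⊕ False = True
(D ⊕ F) ↔ D = True ↔ True = True
F ∧ E = False ∧ True = False
D ∧ E = True ∧ True = True
(F ∧ E) → (D ∧ E) = False → True = True
((D ⊕ F) ↔ D) ↔ ((F ∧ E) → (D ∧ E)) = True ↔ True = True
(((D ⊕ F) ↔ D) ↔ ((F ∧ E) → (D ∧ E))) → E = True → True = True
((((D ⊕ F) ↔ D) ↔ ((F ∧ E) → (D ∧ E))) → E) ⊕ E = True ⊕ True = False
(F ↔ (F ⊕ D)) ↔ (((((D ⊕ F) ↔ D) ↔ ((F ∧ E) → (D ∧ E))) → E) ⊕ E) = False ↔ False = True
¬((F ↔ (F ⊕ D)) ↔ (((((D ⊕ F) ↔ D) ↔ ((F ∧ E) → (D ∧ E))) → E) ⊕ E)) = ¬True = False
E ⊕ ¬((F ↔ (F ⊕ D)) ↔ (((((D ⊕ F) ↔ D) ↔ ((F ∧ E) → (D ∧ E))) → E) ⊕ E)) = True ⊕ False = True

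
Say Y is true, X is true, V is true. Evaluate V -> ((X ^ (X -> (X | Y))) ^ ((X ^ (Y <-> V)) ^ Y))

T

X | Y = T | T = T
X -> (X | Y) = T -> T = T
X ^ (X -> (X | Y)) = T ^ T = F
Y <-> V = T <-> T = T
X ^ (Y <-> V) = T ^ T = F
(X ^ (Y <-> V)) ^ Y = F ^ T = T
(X ^ (X -> (X | Y))) ^ ((X ^ (Y <-> V)) ^ Y) = F ^ T = T
V -> ((X ^ (X -> (X | Y))) ^ ((X ^ (Y <-> V)) ^ Y)) = T -> T = T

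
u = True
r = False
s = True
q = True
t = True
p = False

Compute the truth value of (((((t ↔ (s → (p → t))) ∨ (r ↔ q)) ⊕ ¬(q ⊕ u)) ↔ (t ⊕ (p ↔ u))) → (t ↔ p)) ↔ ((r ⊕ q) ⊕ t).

p → t = False → True = True
s → (p → t) = True → True = True
t ↔ (s → (p → t)) = True ↔ True = True
r ↔ q = False ↔ True = False
(t ↔ (s → (p → t))) ∨ (r ↔ q) = True ∨ False = True
q ⊕ u = True ⊕ True = False
¬(q ⊕ u) = ¬False = True
((t ↔ (s → (p → t))) ∨ (r ↔ q)) ⊕ ¬(q ⊕ u) = True ⊕ True = False
p ↔ u = False ↔ True = False
t ⊕ (p ↔ u) = True ⊕ False = True
(((t ↔ (s → (p → t))) ∨ (r ↔ q)) ⊕ ¬(q ⊕ u)) ↔ (t ⊕ (p ↔ u)) = False ↔ True = False
t ↔ p = True ↔ False = False
((((t ↔ (s → (p → t))) ∨ (r ↔ q)) ⊕ ¬(q ⊕ u)) ↔ (t ⊕ (p ↔ u))) → (t ↔ p) = False → False = True
r ⊕ q = False ⊕ True = True
(r ⊕ q) ⊕ t = True ⊕ True = False
(((((t ↔ (s → (p → t))) ∨ (r ↔ q)) ⊕ ¬(q ⊕ u)) ↔ (t ⊕ (p ↔ u))) → (t ↔ p)) ↔ ((r ⊕ q) ⊕ t) = True ↔ False = False

False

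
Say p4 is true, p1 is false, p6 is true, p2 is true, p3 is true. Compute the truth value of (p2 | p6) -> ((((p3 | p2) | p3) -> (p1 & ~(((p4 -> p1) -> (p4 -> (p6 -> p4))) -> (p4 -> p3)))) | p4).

T

p2 | p6 = T | T = T
p3 | p2 = T | T = T
(p3 | p2) | p3 = T | T = T
p4 -> p1 = T -> F = F
p6 -> p4 = T -> T = T
p4 -> (p6 -> p4) = T -> T = T
(p4 -> p1) -> (p4 -> (p6 -> p4)) = F -> T = T
p4 -> p3 = T -> T = T
((p4 -> p1) -> (p4 -> (p6 -> p4))) -> (p4 -> p3) = T -> T = T
~(((p4 -> p1) -> (p4 -> (p6 -> p4))) -> (p4 -> p3)) = ~T = F
p1 & ~(((p4 -> p1) -> (p4 -> (p6 -> p4))) -> (p4 -> p3)) = F & F = F
((p3 | p2) | p3) -> (p1 & ~(((p4 -> p1) -> (p4 -> (p6 -> p4))) -> (p4 -> p3))) = T -> F = F
(((p3 | p2) | p3) -> (p1 & ~(((p4 -> p1) -> (p4 -> (p6 -> p4))) -> (p4 -> p3)))) | p4 = F | T = T
(p2 | p6) -> ((((p3 | p2) | p3) -> (p1 & ~(((p4 -> p1) -> (p4 -> (p6 -> p4))) -> (p4 -> p3)))) | p4) = T -> T = T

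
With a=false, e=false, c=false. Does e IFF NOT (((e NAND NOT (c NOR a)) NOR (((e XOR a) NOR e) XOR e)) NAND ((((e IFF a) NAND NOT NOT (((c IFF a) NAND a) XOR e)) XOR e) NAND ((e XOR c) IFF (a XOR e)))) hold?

Substituting a=false, e=false, c=false:
c NOR a = false NOR false = true
NOT (c NOR a) = NOT true = false
e NAND NOT (c NOR a) = false NAND false = true
e XOR a = false XOR false = false
(e XOR a) NOR e = false NOR false = true
((e XOR a) NOR e) XOR e = true XOR false = true
(e NAND NOT (c NOR a)) NOR (((e XOR a) NOR e) XOR e) = true NOR true = false
e IFF a = false IFF false = true
c IFF a = false IFF false = true
(c IFF a) NAND a = true NAND false = true
((c IFF a) NAND a) XOR e = true XOR false = true
NOT (((c IFF a) NAND a) XOR e) = NOT true = false
NOT NOT (((c IFF a) NAND a) XOR e) = NOT false = true
(e IFF a) NAND NOT NOT (((c IFF a) NAND a) XOR e) = true NAND true = false
((e IFF a) NAND NOT NOT (((c IFF a) NAND a) XOR e)) XOR e = false XOR false = false
e XOR c = false XOR false = false
a XOR e = false XOR false = false
(e XOR c) IFF (a XOR e) = false IFF false = true
(((e IFF a) NAND NOT NOT (((c IFF a) NAND a) XOR e)) XOR e) NAND ((e XOR c) IFF (a XOR e)) = false NAND true = true
((e NAND NOT (c NOR a)) NOR (((e XOR a) NOR e) XOR e)) NAND ((((e IFF a) NAND NOT NOT (((c IFF a) NAND a) XOR e)) XOR e) NAND ((e XOR c) IFF (a XOR e))) = false NAND true = true
NOT (((e NAND NOT (c NOR a)) NOR (((e XOR a) NOR e) XOR e)) NAND ((((e IFF a) NAND NOT NOT (((c IFF a) NAND a) XOR e)) XOR e) NAND ((e XOR c) IFF (a XOR e)))) = NOT true = false
e IFF NOT (((e NAND NOT (c NOR a)) NOR (((e XOR a) NOR e) XOR e)) NAND ((((e IFF a) NAND NOT NOT (((c IFF a) NAND a) XOR e)) XOR e) NAND ((e XOR c) IFF (a XOR e)))) = false IFF false = true

true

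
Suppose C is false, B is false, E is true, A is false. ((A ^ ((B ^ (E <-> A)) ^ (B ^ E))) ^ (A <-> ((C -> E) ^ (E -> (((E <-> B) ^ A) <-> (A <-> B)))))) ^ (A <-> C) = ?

F

E <-> A = T <-> F = F
B ^ (E <-> A) = F ^ F = F
B ^ E = F ^ T = T
(B ^ (E <-> A)) ^ (B ^ E) = F ^ T = T
A ^ ((B ^ (E <-> A)) ^ (B ^ E)) = F ^ T = T
C -> E = F -> T = T
E <-> B = T <-> F = F
(E <-> B) ^ A = F ^ F = F
A <-> B = F <-> F = T
((E <-> B) ^ A) <-> (A <-> B) = F <-> T = F
E -> (((E <-> B) ^ A) <-> (A <-> B)) = T -> F = F
(C -> E) ^ (E -> (((E <-> B) ^ A) <-> (A <-> B))) = T ^ F = T
A <-> ((C -> E) ^ (E -> (((E <-> B) ^ A) <-> (A <-> B)))) = F <-> T = F
(A ^ ((B ^ (E <-> A)) ^ (B ^ E))) ^ (A <-> ((C -> E) ^ (E -> (((E <-> B) ^ A) <-> (A <-> B))))) = T ^ F = T
A <-> C = F <-> F = T
((A ^ ((B ^ (E <-> A)) ^ (B ^ E))) ^ (A <-> ((C -> E) ^ (E -> (((E <-> B) ^ A) <-> (A <-> B)))))) ^ (A <-> C) = T ^ T = F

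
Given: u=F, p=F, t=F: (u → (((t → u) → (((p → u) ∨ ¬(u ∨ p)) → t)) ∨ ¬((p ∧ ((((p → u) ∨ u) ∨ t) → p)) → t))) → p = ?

t → u = F → F = T
p → u = F → F = T
u ∨ p = F ∨ F = F
¬(u ∨ p) = ¬F = T
(p → u) ∨ ¬(u ∨ p) = T ∨ T = T
((p → u) ∨ ¬(u ∨ p)) → t = T → F = F
(t → u) → (((p → u) ∨ ¬(u ∨ p)) → t) = T → F = F
p → u = F → F = T
(p → u) ∨ u = T ∨ F = T
((p → u) ∨ u) ∨ t = T ∨ F = T
(((p → u) ∨ u) ∨ t) → p = T → F = F
p ∧ ((((p → u) ∨ u) ∨ t) → p) = F ∧ F = F
(p ∧ ((((p → u) ∨ u) ∨ t) → p)) → t = F → F = T
¬((p ∧ ((((p → u) ∨ u) ∨ t) → p)) → t) = ¬T = F
((t → u) → (((p → u) ∨ ¬(u ∨ p)) → t)) ∨ ¬((p ∧ ((((p → u) ∨ u) ∨ t) → p)) → t) = F ∨ F = F
u → (((t → u) → (((p → u) ∨ ¬(u ∨ p)) → t)) ∨ ¬((p ∧ ((((p → u) ∨ u) ∨ t) → p)) → t)) = F → F = T
(u → (((t → u) → (((p → u) ∨ ¬(u ∨ p)) → t)) ∨ ¬((p ∧ ((((p → u) ∨ u) ∨ t) → p)) → t))) → p = T → F = F

F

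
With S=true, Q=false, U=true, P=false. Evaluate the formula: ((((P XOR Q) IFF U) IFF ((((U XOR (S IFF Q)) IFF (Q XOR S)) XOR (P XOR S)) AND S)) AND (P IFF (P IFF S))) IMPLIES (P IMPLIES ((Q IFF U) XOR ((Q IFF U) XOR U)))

true

Substituting S=true, Q=false, U=true, P=false:
P XOR Q = false XOR false = false
(P XOR Q) IFF U = false IFF true = false
S IFF Q = true IFF false = false
U XOR (S IFF Q) = true XOR false = true
Q XOR S = false XOR true = true
(U XOR (S IFF Q)) IFF (Q XOR S) = true IFF true = true
P XOR S = false XOR true = true
((U XOR (S IFF Q)) IFF (Q XOR S)) XOR (P XOR S) = true XOR true = false
(((U XOR (S IFF Q)) IFF (Q XOR S)) XOR (P XOR S)) AND S = false AND true = false
((P XOR Q) IFF U) IFF ((((U XOR (S IFF Q)) IFF (Q XOR S)) XOR (P XOR S)) AND S) = false IFF false = true
P IFF S = false IFF true = false
P IFF (P IFF S) = false IFF false = true
(((P XOR Q) IFF U) IFF ((((U XOR (S IFF Q)) IFF (Q XOR S)) XOR (P XOR S)) AND S)) AND (P IFF (P IFF S)) = true AND true = true
Q IFF U = false IFF true = false
Q IFF U = false IFF true = false
(Q IFF U) XOR U = false XOR true = true
(Q IFF U) XOR ((Q IFF U) XOR U) = false XOR true = true
P IMPLIES ((Q IFF U) XOR ((Q IFF U) XOR U)) = false IMPLIES true = true
((((P XOR Q) IFF U) IFF ((((U XOR (S IFF Q)) IFF (Q XOR S)) XOR (P XOR S)) AND S)) AND (P IFF (P IFF S))) IMPLIES (P IMPLIES ((Q IFF U) XOR ((Q IFF U) XOR U))) = true IMPLIES true = true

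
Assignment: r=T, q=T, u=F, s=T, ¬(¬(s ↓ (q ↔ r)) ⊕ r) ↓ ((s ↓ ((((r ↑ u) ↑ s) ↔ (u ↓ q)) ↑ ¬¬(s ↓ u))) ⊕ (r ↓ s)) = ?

F

q ↔ r = T ↔ T = T
s ↓ (q ↔ r) = T ↓ T = F
¬(s ↓ (q ↔ r)) = ¬F = T
¬(s ↓ (q ↔ r)) ⊕ r = T ⊕ T = F
¬(¬(s ↓ (q ↔ r)) ⊕ r) = ¬F = T
r ↑ u = T ↑ F = T
(r ↑ u) ↑ s = T ↑ T = F
u ↓ q = F ↓ T = F
((r ↑ u) ↑ s) ↔ (u ↓ q) = F ↔ F = T
s ↓ u = T ↓ F = F
¬(s ↓ u) = ¬F = T
¬¬(s ↓ u) = ¬T = F
(((r ↑ u) ↑ s) ↔ (u ↓ q)) ↑ ¬¬(s ↓ u) = T ↑ F = T
s ↓ ((((r ↑ u) ↑ s) ↔ (u ↓ q)) ↑ ¬¬(s ↓ u)) = T ↓ T = F
r ↓ s = T ↓ T = F
(s ↓ ((((r ↑ u) ↑ s) ↔ (u ↓ q)) ↑ ¬¬(s ↓ u))) ⊕ (r ↓ s) = F ⊕ F = F
¬(¬(s ↓ (q ↔ r)) ⊕ r) ↓ ((s ↓ ((((r ↑ u) ↑ s) ↔ (u ↓ q)) ↑ ¬¬(s ↓ u))) ⊕ (r ↓ s)) = T ↓ F = F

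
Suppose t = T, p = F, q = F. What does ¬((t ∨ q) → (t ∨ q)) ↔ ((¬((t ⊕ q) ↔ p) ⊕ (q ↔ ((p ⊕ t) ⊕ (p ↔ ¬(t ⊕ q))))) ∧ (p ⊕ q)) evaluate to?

T

Substituting t=T, p=F, q=F:
t ∨ q = T ∨ F = T
t ∨ q = T ∨ F = T
(t ∨ q) → (t ∨ q) = T → T = T
¬((t ∨ q) → (t ∨ q)) = ¬T = F
t ⊕ q = T ⊕ F = T
(t ⊕ q) ↔ p = T ↔ F = F
¬((t ⊕ q) ↔ p) = ¬F = T
p ⊕ t = F ⊕ T = T
t ⊕ q = T ⊕ F = T
¬(t ⊕ q) = ¬T = F
p ↔ ¬(t ⊕ q) = F ↔ F = T
(p ⊕ t) ⊕ (p ↔ ¬(t ⊕ q)) = T ⊕ T = F
q ↔ ((p ⊕ t) ⊕ (p ↔ ¬(t ⊕ q))) = F ↔ F = T
¬((t ⊕ q) ↔ p) ⊕ (q ↔ ((p ⊕ t) ⊕ (p ↔ ¬(t ⊕ q)))) = T ⊕ T = F
p ⊕ q = F ⊕ F = F
(¬((t ⊕ q) ↔ p) ⊕ (q ↔ ((p ⊕ t) ⊕ (p ↔ ¬(t ⊕ q))))) ∧ (p ⊕ q) = F ∧ F = F
¬((t ∨ q) → (t ∨ q)) ↔ ((¬((t ⊕ q) ↔ p) ⊕ (q ↔ ((p ⊕ t) ⊕ (p ↔ ¬(t ⊕ q))))) ∧ (p ⊕ q)) = F ↔ F = T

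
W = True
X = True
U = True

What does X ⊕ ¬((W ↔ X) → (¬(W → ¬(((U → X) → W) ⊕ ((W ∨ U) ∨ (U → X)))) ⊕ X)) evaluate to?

True

W ↔ X = True ↔ True = True
U → X = True → True = True
(U → X) → W = True → True = True
W ∨ U = True ∨ True = True
U → X = True → True = True
(W ∨ U) ∨ (U → X) = True ∨ True = True
((U → X) → W) ⊕ ((W ∨ U) ∨ (U → X)) = True ⊕ True = False
¬(((U → X) → W) ⊕ ((W ∨ U) ∨ (U → X))) = ¬False = True
W → ¬(((U → X) → W) ⊕ ((W ∨ U) ∨ (U → X))) = True → True = True
¬(W → ¬(((U → X) → W) ⊕ ((W ∨ U) ∨ (U → X)))) = ¬True = False
¬(W → ¬(((U → X) → W) ⊕ ((W ∨ U) ∨ (U → X)))) ⊕ X = False ⊕ True = True
(W ↔ X) → (¬(W → ¬(((U → X) → W) ⊕ ((W ∨ U) ∨ (U → X)))) ⊕ X) = True → True = True
¬((W ↔ X) → (¬(W → ¬(((U → X) → W) ⊕ ((W ∨ U) ∨ (U → X)))) ⊕ X)) = ¬True = False
X ⊕ ¬((W ↔ X) → (¬(W → ¬(((U → X) → W) ⊕ ((W ∨ U) ∨ (U → X)))) ⊕ X)) = True ⊕ False = True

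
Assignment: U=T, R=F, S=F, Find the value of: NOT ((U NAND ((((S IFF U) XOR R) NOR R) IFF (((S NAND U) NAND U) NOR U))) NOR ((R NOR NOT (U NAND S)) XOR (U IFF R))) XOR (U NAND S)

F

Substituting U=T, R=F, S=F:
S IFF U = F IFF T = F
(S IFF U) XOR R = F XOR F = F
((S IFF U) XOR R) NOR R = F NOR F = T
S NAND U = F NAND T = T
(S NAND U) NAND U = T NAND T = F
((S NAND U) NAND U) NOR U = F NOR T = F
(((S IFF U) XOR R) NOR R) IFF (((S NAND U) NAND U) NOR U) = T IFF F = F
U NAND ((((S IFF U) XOR R) NOR R) IFF (((S NAND U) NAND U) NOR U)) = T NAND F = T
U NAND S = T NAND F = T
NOT (U NAND S) = NOT T = F
R NOR NOT (U NAND S) = F NOR F = T
U IFF R = T IFF F = F
(R NOR NOT (U NAND S)) XOR (U IFF R) = T XOR F = T
(U NAND ((((S IFF U) XOR R) NOR R) IFF (((S NAND U) NAND U) NOR U))) NOR ((R NOR NOT (U NAND S)) XOR (U IFF R)) = T NOR T = F
NOT ((U NAND ((((S IFF U) XOR R) NOR R) IFF (((S NAND U) NAND U) NOR U))) NOR ((R NOR NOT (U NAND S)) XOR (U IFF R))) = NOT F = T
U NAND S = T NAND F = T
NOT ((U NAND ((((S IFF U) XOR R) NOR R) IFF (((S NAND U) NAND U) NOR U))) NOR ((R NOR NOT (U NAND S)) XOR (U IFF R))) XOR (U NAND S) = T XOR T = F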